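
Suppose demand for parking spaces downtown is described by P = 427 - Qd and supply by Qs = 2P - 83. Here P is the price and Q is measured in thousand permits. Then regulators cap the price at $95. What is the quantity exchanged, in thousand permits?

107

Rearranging demand gives Qd = 427 - P. Without the control the market clears where 427 - P = 2P - 83, i.e. P* = 170 and Q* = 257.
The ceiling of 95 is below the equilibrium price 170, so it binds.
At P = 95: Qd = 427 - 95 = 332 and Qs = 2·95 - 83 = 107.
The quantity actually transacted is the short side, supply: 107.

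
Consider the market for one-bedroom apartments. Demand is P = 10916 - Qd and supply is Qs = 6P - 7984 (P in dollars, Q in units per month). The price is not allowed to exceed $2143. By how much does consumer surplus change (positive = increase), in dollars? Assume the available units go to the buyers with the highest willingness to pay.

-2869664

Rearranging demand gives Qd = 10916 - P. In a free market, 10916 - P = 6P - 7984 gives the equilibrium P* = 2700, Q* = 8216.
The ceiling of 2143 is below the equilibrium price 2700, so it binds.
At P = 2143: Qd = 10916 - 2143 = 8773 and Qs = 6·2143 - 7984 = 4874.
Consumer surplus without the control is ½ · (10916 - 2700) · 8216 = 33751328.
With the ceiling, 4874 units are sold at 2143 (assume they go to the highest-value buyers). The demand price at Q = 4874 is 6042, so CS = ½ · [(10916 - 2143) + (6042 - 2143)] · 4874 = 30881664.
Change in consumer surplus = 30881664 - 33751328 = -2869664.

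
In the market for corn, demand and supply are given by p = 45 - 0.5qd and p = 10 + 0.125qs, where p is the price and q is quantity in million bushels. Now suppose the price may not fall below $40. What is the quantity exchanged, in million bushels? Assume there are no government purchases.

10

Rearranging demand gives qd = 90 - 2p; rearranging supply gives qs = 8p - 80. Equilibrium: 90 - 2p = 8p - 80, so 170 = 10p and p* = 17, q* = 56.
Because the floor (40) lies above the market-clearing price, it is binding.
At p = 40: qd = 90 - 2·40 = 10 and qs = 8·40 - 80 = 240.
The quantity actually transacted is the short side, demand: 10.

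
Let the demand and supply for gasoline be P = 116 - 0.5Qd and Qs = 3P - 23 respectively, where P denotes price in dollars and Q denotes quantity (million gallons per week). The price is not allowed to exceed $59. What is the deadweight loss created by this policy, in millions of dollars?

Rearranging demand gives Qd = 232 - 2P. Equilibrium: 232 - 2P = 3P - 23, so 255 = 5P and P* = 51, Q* = 130.
The ceiling of 59 is above the equilibrium price 51, so it is not binding; the market clears at P* = 51, Q* = 130.
Since the control does not bind, no trades are prevented and deadweight loss is zero.

0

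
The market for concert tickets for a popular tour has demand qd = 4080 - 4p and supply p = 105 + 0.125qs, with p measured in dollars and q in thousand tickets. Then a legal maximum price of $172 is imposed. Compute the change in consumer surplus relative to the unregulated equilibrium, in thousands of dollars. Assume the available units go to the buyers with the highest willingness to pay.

Rearranging supply gives qs = 8p - 840. Without the control the market clears where 4080 - 4p = 8p - 840, i.e. p* = 410 and q* = 2440.
The ceiling of 172 is below the equilibrium price 410, so it binds.
At p = 172: qd = 4080 - 4·172 = 3392 and qs = 8·172 - 840 = 536.
Consumer surplus without the control is ½ · (1020 - 410) · 2440 = 744200.
With the ceiling, 536 units are sold at 172 (assume they go to the highest-value buyers). The demand price at q = 536 is 886, so CS = ½ · [(1020 - 172) + (886 - 172)] · 536 = 418616.
Change in consumer surplus = 418616 - 744200 = -325584.

-325584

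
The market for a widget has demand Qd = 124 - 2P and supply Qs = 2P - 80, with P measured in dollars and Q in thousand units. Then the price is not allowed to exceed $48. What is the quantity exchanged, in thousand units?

Without the control the market clears where 124 - 2P = 2P - 80, i.e. P* = 51 and Q* = 22.
The ceiling of 48 is below the equilibrium price 51, so it binds.
At P = 48: Qd = 124 - 2·48 = 28 and Qs = 2·48 - 80 = 16.
The quantity actually transacted is the short side, supply: 16.

16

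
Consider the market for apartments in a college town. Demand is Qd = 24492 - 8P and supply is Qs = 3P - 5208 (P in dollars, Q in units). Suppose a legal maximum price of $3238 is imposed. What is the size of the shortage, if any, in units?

0

Equilibrium: 24492 - 8P = 3P - 5208, so 29700 = 11P and P* = 2700, Q* = 2892.
The ceiling of 3238 is above the equilibrium price 2700, so it is not binding; the market clears at P* = 2700, Q* = 2892.
Since the control does not bind, there is no shortage.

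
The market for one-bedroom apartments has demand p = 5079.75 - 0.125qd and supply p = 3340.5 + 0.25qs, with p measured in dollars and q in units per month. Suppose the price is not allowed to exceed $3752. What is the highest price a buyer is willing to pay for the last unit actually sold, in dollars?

Rearranging demand gives qd = 40638 - 8p; rearranging supply gives qs = 4p - 13362. Without the control the market clears where 40638 - 8p = 4p - 13362, i.e. p* = 4500 and q* = 4638.
Because the ceiling (3752) lies below the market-clearing price, it is binding.
At p = 3752: qd = 40638 - 8·3752 = 10622 and qs = 4·3752 - 13362 = 1646.
Only 1646 units reach the market. On the demand curve, the marginal buyer's willingness to pay at q = 1646 is (40638 - 1646)/8 = 4874.

4874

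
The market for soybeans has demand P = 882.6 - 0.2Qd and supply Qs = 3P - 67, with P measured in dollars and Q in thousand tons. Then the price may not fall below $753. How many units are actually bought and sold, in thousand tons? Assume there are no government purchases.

Rearranging demand gives Qd = 4413 - 5P. Equilibrium: 4413 - 5P = 3P - 67, so 4480 = 8P and P* = 560, Q* = 1613.
Because the floor (753) lies above the market-clearing price, it is binding.
At P = 753: Qd = 4413 - 5·753 = 648 and Qs = 3·753 - 67 = 2192.
The quantity actually transacted is the short side, demand: 648.

648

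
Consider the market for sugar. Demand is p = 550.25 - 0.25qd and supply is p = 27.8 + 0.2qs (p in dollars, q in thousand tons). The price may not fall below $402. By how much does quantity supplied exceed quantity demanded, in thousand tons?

1278

Rearranging demand gives qd = 2201 - 4p; rearranging supply gives qs = 5p - 139. In a free market, 2201 - 4p = 5p - 139 gives the equilibrium p* = 260, q* = 1161.
The floor of 402 is above the equilibrium price 260, so it binds.
At p = 402: qd = 2201 - 4·402 = 593 and qs = 5·402 - 139 = 1871.
Surplus = qs - qd = 1871 - 593 = 1278.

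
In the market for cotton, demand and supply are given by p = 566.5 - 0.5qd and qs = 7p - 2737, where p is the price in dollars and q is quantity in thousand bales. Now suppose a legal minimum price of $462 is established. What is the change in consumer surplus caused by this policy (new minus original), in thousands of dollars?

-7712

Rearranging demand gives qd = 1133 - 2p. Without the control the market clears where 1133 - 2p = 7p - 2737, i.e. p* = 430 and q* = 273.
The floor of 462 is above the equilibrium price 430, so it binds.
At p = 462: qd = 1133 - 2·462 = 209 and qs = 7·462 - 2737 = 497.
Consumer surplus without the control is ½ · (566.5 - 430) · 273 = 18632.25.
With the floor, consumers buy 209 units at 462, so CS = ½ · (566.5 - 462) · 209 = 10920.25.
Change in consumer surplus = 10920.25 - 18632.25 = -7712.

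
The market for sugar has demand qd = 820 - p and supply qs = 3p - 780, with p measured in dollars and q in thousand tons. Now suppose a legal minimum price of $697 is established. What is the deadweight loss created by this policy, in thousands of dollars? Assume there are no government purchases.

Without the control the market clears where 820 - p = 3p - 780, i.e. p* = 400 and q* = 420.
The floor of 697 is above the equilibrium price 400, so it binds.
At p = 697: qd = 820 - 697 = 123 and qs = 3·697 - 780 = 1311.
Quantity traded falls to 123. At q = 123 the demand price is 820 - 123 = 697 and the supply price is (780 + 123)/3 = 301.
Deadweight loss = ½ · (697 - 301) · (420 - 123) = ½ · 396 · 297 = 58806.

58806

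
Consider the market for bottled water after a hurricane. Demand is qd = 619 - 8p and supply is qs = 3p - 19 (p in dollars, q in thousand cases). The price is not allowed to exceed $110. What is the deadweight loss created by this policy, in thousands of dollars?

0

Setting quantity demanded equal to quantity supplied, 619 - 8p = 3p - 19, gives p* = 58 and q* = 155.
Since 110 is above p* = 58, the ceiling does not bind and the free-market outcome prevails.
Since the control does not bind, no trades are prevented and deadweight loss is zero.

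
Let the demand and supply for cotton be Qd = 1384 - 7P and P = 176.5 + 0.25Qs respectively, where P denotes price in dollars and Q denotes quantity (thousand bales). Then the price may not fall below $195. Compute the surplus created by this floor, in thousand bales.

Rearranging supply gives Qs = 4P - 706. Setting quantity demanded equal to quantity supplied, 1384 - 7P = 4P - 706, gives P* = 190 and Q* = 54.
Because the floor (195) lies above the market-clearing price, it is binding.
At P = 195: Qd = 1384 - 7·195 = 19 and Qs = 4·195 - 706 = 74.
Surplus = Qs - Qd = 74 - 19 = 55.

55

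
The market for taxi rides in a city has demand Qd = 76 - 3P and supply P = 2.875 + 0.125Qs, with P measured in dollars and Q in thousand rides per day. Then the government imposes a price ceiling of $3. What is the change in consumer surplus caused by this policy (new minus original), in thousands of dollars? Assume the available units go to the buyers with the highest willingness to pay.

Rearranging supply gives Qs = 8P - 23. Equilibrium: 76 - 3P = 8P - 23, so 99 = 11P and P* = 9, Q* = 49.
Because the ceiling (3) lies below the market-clearing price, it is binding.
At P = 3: Qd = 76 - 3·3 = 67 and Qs = 8·3 - 23 = 1.
Consumer surplus without the control is ½ · (76/3 - 9) · 49 = 2401/6.
With the ceiling, 1 units are sold at 3 (assume they go to the highest-value buyers). The demand price at Q = 1 is 25, so CS = ½ · [(76/3 - 3) + (25 - 3)] · 1 = 133/6.
Change in consumer surplus = 133/6 - 2401/6 = -378.

-378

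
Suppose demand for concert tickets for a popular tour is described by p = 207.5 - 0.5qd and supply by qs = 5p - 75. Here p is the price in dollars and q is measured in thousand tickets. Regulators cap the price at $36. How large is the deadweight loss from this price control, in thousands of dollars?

10115

Rearranging demand gives qd = 415 - 2p. In a free market, 415 - 2p = 5p - 75 gives the equilibrium p* = 70, q* = 275.
The ceiling of 36 is below the equilibrium price 70, so it binds.
At p = 36: qd = 415 - 2·36 = 343 and qs = 5·36 - 75 = 105.
Quantity traded falls to 105. At q = 105 the demand price is (415 - 105)/2 = 155 and the supply price is (75 + 105)/5 = 36.
Deadweight loss = ½ · (155 - 36) · (275 - 105) = ½ · 119 · 170 = 10115.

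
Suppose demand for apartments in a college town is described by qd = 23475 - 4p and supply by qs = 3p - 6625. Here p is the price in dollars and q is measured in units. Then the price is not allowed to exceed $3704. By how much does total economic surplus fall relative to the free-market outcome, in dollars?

In a free market, 23475 - 4p = 3p - 6625 gives the equilibrium p* = 4300, q* = 6275.
Because the ceiling (3704) lies below the market-clearing price, it is binding.
At p = 3704: qd = 23475 - 4·3704 = 8659 and qs = 3·3704 - 6625 = 4487.
Quantity traded falls to 4487. At q = 4487 the demand price is (23475 - 4487)/4 = 4747 and the supply price is (6625 + 4487)/3 = 3704.
Deadweight loss = ½ · (4747 - 3704) · (6275 - 4487) = ½ · 1043 · 1788 = 932442.

932442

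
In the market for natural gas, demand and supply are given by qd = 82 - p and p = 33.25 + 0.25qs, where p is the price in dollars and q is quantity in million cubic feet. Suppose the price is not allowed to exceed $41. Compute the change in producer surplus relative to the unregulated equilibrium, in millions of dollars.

Rearranging supply gives qs = 4p - 133. Without the control the market clears where 82 - p = 4p - 133, i.e. p* = 43 and q* = 39.
The ceiling of 41 is below the equilibrium price 43, so it binds.
At p = 41: qd = 82 - 41 = 41 and qs = 4·41 - 133 = 31.
Producer surplus without the control is ½ · (43 - 33.25) · 39 = 190.125.
With the ceiling, producers sell 31 units at 41, so PS = ½ · (41 - 33.25) · 31 = 120.125.
Change in producer surplus = 120.125 - 190.125 = -70.

-70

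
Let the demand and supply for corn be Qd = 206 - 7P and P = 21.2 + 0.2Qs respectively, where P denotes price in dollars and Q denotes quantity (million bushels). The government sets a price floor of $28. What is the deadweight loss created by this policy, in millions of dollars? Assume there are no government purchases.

33.6

Rearranging supply gives Qs = 5P - 106. Setting quantity demanded equal to quantity supplied, 206 - 7P = 5P - 106, gives P* = 26 and Q* = 24.
Because the floor (28) lies above the market-clearing price, it is binding.
At P = 28: Qd = 206 - 7·28 = 10 and Qs = 5·28 - 106 = 34.
Quantity traded falls to 10. At Q = 10 the demand price is (206 - 10)/7 = 28 and the supply price is (106 + 10)/5 = 23.2.
Deadweight loss = ½ · (28 - 23.2) · (24 - 10) = ½ · 4.8 · 14 = 33.6.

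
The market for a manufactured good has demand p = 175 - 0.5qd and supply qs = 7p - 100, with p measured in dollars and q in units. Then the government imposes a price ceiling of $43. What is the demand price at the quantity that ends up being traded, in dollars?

Rearranging demand gives qd = 350 - 2p. In a free market, 350 - 2p = 7p - 100 gives the equilibrium p* = 50, q* = 250.
Because the ceiling (43) lies below the market-clearing price, it is binding.
At p = 43: qd = 350 - 2·43 = 264 and qs = 7·43 - 100 = 201.
Only 201 units reach the market. On the demand curve, the marginal buyer's willingness to pay at q = 201 is (350 - 201)/2 = 74.5.

74.5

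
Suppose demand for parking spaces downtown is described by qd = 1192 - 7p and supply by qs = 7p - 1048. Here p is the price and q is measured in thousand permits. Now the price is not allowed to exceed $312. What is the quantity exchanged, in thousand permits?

In a free market, 1192 - 7p = 7p - 1048 gives the equilibrium p* = 160, q* = 72.
The ceiling of 312 is above the equilibrium price 160, so it is not binding; the market clears at p* = 160, q* = 72.

72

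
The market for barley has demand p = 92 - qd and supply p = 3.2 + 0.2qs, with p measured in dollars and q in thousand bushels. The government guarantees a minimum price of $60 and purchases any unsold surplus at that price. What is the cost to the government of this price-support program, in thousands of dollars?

Rearranging demand gives qd = 92 - p; rearranging supply gives qs = 5p - 16. Equilibrium: 92 - p = 5p - 16, so 108 = 6p and p* = 18, q* = 74.
Since 60 > 18, the floor is binding.
At p = 60: qd = 92 - 60 = 32 and qs = 5·60 - 16 = 284.
Surplus = qs - qd = 252.
Government expenditure = surplus × support price = 252 × 60 = 15120.

15120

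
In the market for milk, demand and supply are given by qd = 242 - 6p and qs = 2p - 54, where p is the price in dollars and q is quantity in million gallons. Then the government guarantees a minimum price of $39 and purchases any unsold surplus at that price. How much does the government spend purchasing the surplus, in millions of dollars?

In a free market, 242 - 6p = 2p - 54 gives the equilibrium p* = 37, q* = 20.
Since 39 > 37, the floor is binding.
At p = 39: qd = 242 - 6·39 = 8 and qs = 2·39 - 54 = 24.
Surplus = qs - qd = 16.
Government expenditure = surplus × support price = 16 × 39 = 624.

624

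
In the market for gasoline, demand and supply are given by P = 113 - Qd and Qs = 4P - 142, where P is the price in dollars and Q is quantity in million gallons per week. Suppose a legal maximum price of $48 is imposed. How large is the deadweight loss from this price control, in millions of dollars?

Rearranging demand gives Qd = 113 - P. In a free market, 113 - P = 4P - 142 gives the equilibrium P* = 51, Q* = 62.
Since 48 < 51, the ceiling is binding.
At P = 48: Qd = 113 - 48 = 65 and Qs = 4·48 - 142 = 50.
Quantity traded falls to 50. At Q = 50 the demand price is 113 - 50 = 63 and the supply price is (142 + 50)/4 = 48.
Deadweight loss = ½ · (63 - 48) · (62 - 50) = ½ · 15 · 12 = 90.

90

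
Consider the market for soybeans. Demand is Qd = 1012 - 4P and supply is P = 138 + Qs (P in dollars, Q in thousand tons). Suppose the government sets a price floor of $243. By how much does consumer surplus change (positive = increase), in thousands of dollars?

-858

Rearranging supply gives Qs = P - 138. Without the control the market clears where 1012 - 4P = P - 138, i.e. P* = 230 and Q* = 92.
The floor of 243 is above the equilibrium price 230, so it binds.
At P = 243: Qd = 1012 - 4·243 = 40 and Qs = 243 - 138 = 105.
Consumer surplus without the control is ½ · (253 - 230) · 92 = 1058.
With the floor, consumers buy 40 units at 243, so CS = ½ · (253 - 243) · 40 = 200.
Change in consumer surplus = 200 - 1058 = -858.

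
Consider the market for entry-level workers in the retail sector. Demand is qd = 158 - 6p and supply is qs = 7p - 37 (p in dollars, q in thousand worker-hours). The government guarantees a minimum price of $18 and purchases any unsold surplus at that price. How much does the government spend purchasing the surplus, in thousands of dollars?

702

Setting quantity demanded equal to quantity supplied, 158 - 6p = 7p - 37, gives p* = 15 and q* = 68.
The floor of 18 is above the equilibrium price 15, so it binds.
At p = 18: qd = 158 - 6·18 = 50 and qs = 7·18 - 37 = 89.
Surplus = qs - qd = 39.
Government expenditure = surplus × support price = 39 × 18 = 702.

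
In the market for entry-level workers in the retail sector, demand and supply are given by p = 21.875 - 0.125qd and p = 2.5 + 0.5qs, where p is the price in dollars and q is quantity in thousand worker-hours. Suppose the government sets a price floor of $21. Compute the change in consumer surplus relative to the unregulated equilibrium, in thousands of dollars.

Rearranging demand gives qd = 175 - 8p; rearranging supply gives qs = 2p - 5. Equilibrium: 175 - 8p = 2p - 5, so 180 = 10p and p* = 18, q* = 31.
The floor of 21 is above the equilibrium price 18, so it binds.
At p = 21: qd = 175 - 8·21 = 7 and qs = 2·21 - 5 = 37.
Consumer surplus without the control is ½ · (21.875 - 18) · 31 = 60.0625.
With the floor, consumers buy 7 units at 21, so CS = ½ · (21.875 - 21) · 7 = 3.0625.
Change in consumer surplus = 3.0625 - 60.0625 = -57.

-57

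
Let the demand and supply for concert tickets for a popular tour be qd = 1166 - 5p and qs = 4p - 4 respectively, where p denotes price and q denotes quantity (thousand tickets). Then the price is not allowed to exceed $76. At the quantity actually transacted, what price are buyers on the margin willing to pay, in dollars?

In a free market, 1166 - 5p = 4p - 4 gives the equilibrium p* = 130, q* = 516.
The ceiling of 76 is below the equilibrium price 130, so it binds.
At p = 76: qd = 1166 - 5·76 = 786 and qs = 4·76 - 4 = 300.
Only 300 units reach the market. On the demand curve, the marginal buyer's willingness to pay at q = 300 is (1166 - 300)/5 = 173.2.

173.2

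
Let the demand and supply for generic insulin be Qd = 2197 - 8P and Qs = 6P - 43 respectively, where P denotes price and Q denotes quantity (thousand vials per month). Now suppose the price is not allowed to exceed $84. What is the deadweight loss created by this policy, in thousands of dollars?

30324

Setting quantity demanded equal to quantity supplied, 2197 - 8P = 6P - 43, gives P* = 160 and Q* = 917.
The ceiling of 84 is below the equilibrium price 160, so it binds.
At P = 84: Qd = 2197 - 8·84 = 1525 and Qs = 6·84 - 43 = 461.
Quantity traded falls to 461. At Q = 461 the demand price is (2197 - 461)/8 = 217 and the supply price is (43 + 461)/6 = 84.
Deadweight loss = ½ · (217 - 84) · (917 - 461) = ½ · 133 · 456 = 30324.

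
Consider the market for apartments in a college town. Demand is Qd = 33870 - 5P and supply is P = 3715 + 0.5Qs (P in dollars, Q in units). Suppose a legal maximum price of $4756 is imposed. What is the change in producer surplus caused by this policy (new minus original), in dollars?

-3690544

Rearranging supply gives Qs = 2P - 7430. Without the control the market clears where 33870 - 5P = 2P - 7430, i.e. P* = 5900 and Q* = 4370.
The ceiling of 4756 is below the equilibrium price 5900, so it binds.
At P = 4756: Qd = 33870 - 5·4756 = 10090 and Qs = 2·4756 - 7430 = 2082.
Producer surplus without the control is ½ · (5900 - 3715) · 4370 = 4774225.
With the ceiling, producers sell 2082 units at 4756, so PS = ½ · (4756 - 3715) · 2082 = 1083681.
Change in producer surplus = 1083681 - 4774225 = -3690544.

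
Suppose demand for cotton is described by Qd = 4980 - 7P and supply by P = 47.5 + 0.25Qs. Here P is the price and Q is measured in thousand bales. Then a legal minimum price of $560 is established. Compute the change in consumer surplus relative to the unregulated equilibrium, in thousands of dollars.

-123750

Rearranging supply gives Qs = 4P - 190. In a free market, 4980 - 7P = 4P - 190 gives the equilibrium P* = 470, Q* = 1690.
The floor of 560 is above the equilibrium price 470, so it binds.
At P = 560: Qd = 4980 - 7·560 = 1060 and Qs = 4·560 - 190 = 2050.
Consumer surplus without the control is ½ · (4980/7 - 470) · 1690 = 1428050/7.
With the floor, consumers buy 1060 units at 560, so CS = ½ · (4980/7 - 560) · 1060 = 561800/7.
Change in consumer surplus = 561800/7 - 1428050/7 = -123750.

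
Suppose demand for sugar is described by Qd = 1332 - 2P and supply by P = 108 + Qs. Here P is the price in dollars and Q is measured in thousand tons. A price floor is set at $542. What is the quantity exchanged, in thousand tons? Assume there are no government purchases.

Rearranging supply gives Qs = P - 108. Without the control the market clears where 1332 - 2P = P - 108, i.e. P* = 480 and Q* = 372.
The floor of 542 is above the equilibrium price 480, so it binds.
At P = 542: Qd = 1332 - 2·542 = 248 and Qs = 542 - 108 = 434.
The quantity actually transacted is the short side, demand: 248.

248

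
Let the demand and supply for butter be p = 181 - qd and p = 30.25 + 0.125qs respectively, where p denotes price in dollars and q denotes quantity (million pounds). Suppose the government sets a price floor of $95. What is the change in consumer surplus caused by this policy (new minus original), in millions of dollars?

Rearranging demand gives qd = 181 - p; rearranging supply gives qs = 8p - 242. Without the control the market clears where 181 - p = 8p - 242, i.e. p* = 47 and q* = 134.
Because the floor (95) lies above the market-clearing price, it is binding.
At p = 95: qd = 181 - 95 = 86 and qs = 8·95 - 242 = 518.
Consumer surplus without the control is ½ · (181 - 47) · 134 = 8978.
With the floor, consumers buy 86 units at 95, so CS = ½ · (181 - 95) · 86 = 3698.
Change in consumer surplus = 3698 - 8978 = -5280.

-5280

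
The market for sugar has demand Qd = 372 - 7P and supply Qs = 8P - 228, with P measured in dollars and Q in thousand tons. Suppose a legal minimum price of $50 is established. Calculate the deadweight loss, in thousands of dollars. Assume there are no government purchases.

656.25

Setting quantity demanded equal to quantity supplied, 372 - 7P = 8P - 228, gives P* = 40 and Q* = 92.
The floor of 50 is above the equilibrium price 40, so it binds.
At P = 50: Qd = 372 - 7·50 = 22 and Qs = 8·50 - 228 = 172.
Quantity traded falls to 22. At Q = 22 the demand price is (372 - 22)/7 = 50 and the supply price is (228 + 22)/8 = 31.25.
Deadweight loss = ½ · (50 - 31.25) · (92 - 22) = ½ · 18.75 · 70 = 656.25.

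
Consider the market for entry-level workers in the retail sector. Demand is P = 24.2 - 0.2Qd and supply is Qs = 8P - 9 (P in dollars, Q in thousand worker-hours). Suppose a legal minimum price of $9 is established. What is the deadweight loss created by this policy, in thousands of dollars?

Rearranging demand gives Qd = 121 - 5P. Setting quantity demanded equal to quantity supplied, 121 - 5P = 8P - 9, gives P* = 10 and Q* = 71.
Since 9 is below P* = 10, the floor does not bind and the free-market outcome prevails.
Since the control does not bind, no trades are prevented and deadweight loss is zero.

0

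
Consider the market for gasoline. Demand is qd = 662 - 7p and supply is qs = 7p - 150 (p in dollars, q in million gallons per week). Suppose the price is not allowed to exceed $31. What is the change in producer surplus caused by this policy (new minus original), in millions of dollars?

-4360.5

Equilibrium: 662 - 7p = 7p - 150, so 812 = 14p and p* = 58, q* = 256.
Because the ceiling (31) lies below the market-clearing price, it is binding.
At p = 31: qd = 662 - 7·31 = 445 and qs = 7·31 - 150 = 67.
Producer surplus without the control is ½ · (58 - 150/7) · 256 = 32768/7.
With the ceiling, producers sell 67 units at 31, so PS = ½ · (31 - 150/7) · 67 = 4489/14.
Change in producer surplus = 4489/14 - 32768/7 = -4360.5.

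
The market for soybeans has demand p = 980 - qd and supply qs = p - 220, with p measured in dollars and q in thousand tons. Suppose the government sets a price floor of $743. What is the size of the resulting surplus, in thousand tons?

286

Rearranging demand gives qd = 980 - p. Equilibrium: 980 - p = p - 220, so 1200 = 2p and p* = 600, q* = 380.
The floor of 743 is above the equilibrium price 600, so it binds.
At p = 743: qd = 980 - 743 = 237 and qs = 743 - 220 = 523.
Surplus = qs - qd = 523 - 237 = 286.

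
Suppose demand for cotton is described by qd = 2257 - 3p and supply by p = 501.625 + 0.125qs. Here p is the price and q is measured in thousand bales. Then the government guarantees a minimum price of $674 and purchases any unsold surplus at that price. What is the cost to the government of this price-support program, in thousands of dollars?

Rearranging supply gives qs = 8p - 4013. Without the control the market clears where 2257 - 3p = 8p - 4013, i.e. p* = 570 and q* = 547.
Since 674 > 570, the floor is binding.
At p = 674: qd = 2257 - 3·674 = 235 and qs = 8·674 - 4013 = 1379.
Surplus = qs - qd = 1144.
Government expenditure = surplus × support price = 1144 × 674 = 771056.

771056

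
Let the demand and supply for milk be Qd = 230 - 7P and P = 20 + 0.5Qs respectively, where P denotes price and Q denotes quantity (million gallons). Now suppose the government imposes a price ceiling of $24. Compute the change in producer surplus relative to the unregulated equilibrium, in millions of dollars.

-84

Rearranging supply gives Qs = 2P - 40. Setting quantity demanded equal to quantity supplied, 230 - 7P = 2P - 40, gives P* = 30 and Q* = 20.
The ceiling of 24 is below the equilibrium price 30, so it binds.
At P = 24: Qd = 230 - 7·24 = 62 and Qs = 2·24 - 40 = 8.
Producer surplus without the control is ½ · (30 - 20) · 20 = 100.
With the ceiling, producers sell 8 units at 24, so PS = ½ · (24 - 20) · 8 = 16.
Change in producer surplus = 16 - 100 = -84.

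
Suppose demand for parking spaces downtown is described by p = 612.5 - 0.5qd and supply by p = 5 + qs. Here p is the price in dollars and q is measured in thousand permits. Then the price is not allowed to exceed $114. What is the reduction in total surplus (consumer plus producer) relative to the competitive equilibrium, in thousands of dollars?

Rearranging demand gives qd = 1225 - 2p; rearranging supply gives qs = p - 5. Setting quantity demanded equal to quantity supplied, 1225 - 2p = p - 5, gives p* = 410 and q* = 405.
Because the ceiling (114) lies below the market-clearing price, it is binding.
At p = 114: qd = 1225 - 2·114 = 997 and qs = 114 - 5 = 109.
Quantity traded falls to 109. At q = 109 the demand price is (1225 - 109)/2 = 558 and the supply price is 5 + 109 = 114.
Deadweight loss = ½ · (558 - 114) · (405 - 109) = ½ · 444 · 296 = 65712.

65712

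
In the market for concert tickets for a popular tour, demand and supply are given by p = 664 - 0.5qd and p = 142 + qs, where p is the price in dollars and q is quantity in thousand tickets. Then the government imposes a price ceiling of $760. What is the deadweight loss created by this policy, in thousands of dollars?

Rearranging demand gives qd = 1328 - 2p; rearranging supply gives qs = p - 142. Setting quantity demanded equal to quantity supplied, 1328 - 2p = p - 142, gives p* = 490 and q* = 348.
Since 760 is above p* = 490, the ceiling does not bind and the free-market outcome prevails.
Since the control does not bind, no trades are prevented and deadweight loss is zero.

0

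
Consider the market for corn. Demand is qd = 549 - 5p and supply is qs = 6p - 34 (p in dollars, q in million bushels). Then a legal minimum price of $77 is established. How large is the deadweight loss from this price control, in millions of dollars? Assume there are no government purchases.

2640

Equilibrium: 549 - 5p = 6p - 34, so 583 = 11p and p* = 53, q* = 284.
The floor of 77 is above the equilibrium price 53, so it binds.
At p = 77: qd = 549 - 5·77 = 164 and qs = 6·77 - 34 = 428.
Quantity traded falls to 164. At q = 164 the demand price is (549 - 164)/5 = 77 and the supply price is (34 + 164)/6 = 33.
Deadweight loss = ½ · (77 - 33) · (284 - 164) = ½ · 44 · 120 = 2640.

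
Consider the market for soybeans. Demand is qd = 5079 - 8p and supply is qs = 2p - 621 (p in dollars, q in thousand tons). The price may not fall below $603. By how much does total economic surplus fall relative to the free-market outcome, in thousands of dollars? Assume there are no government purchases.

In a free market, 5079 - 8p = 2p - 621 gives the equilibrium p* = 570, q* = 519.
Since 603 > 570, the floor is binding.
At p = 603: qd = 5079 - 8·603 = 255 and qs = 2·603 - 621 = 585.
Quantity traded falls to 255. At q = 255 the demand price is (5079 - 255)/8 = 603 and the supply price is (621 + 255)/2 = 438.
Deadweight loss = ½ · (603 - 438) · (519 - 255) = ½ · 165 · 264 = 21780.

21780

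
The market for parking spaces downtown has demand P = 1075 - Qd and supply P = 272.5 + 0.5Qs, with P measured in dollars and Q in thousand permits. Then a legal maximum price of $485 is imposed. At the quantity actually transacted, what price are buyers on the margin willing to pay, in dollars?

650

Rearranging demand gives Qd = 1075 - P; rearranging supply gives Qs = 2P - 545. Equilibrium: 1075 - P = 2P - 545, so 1620 = 3P and P* = 540, Q* = 535.
The ceiling of 485 is below the equilibrium price 540, so it binds.
At P = 485: Qd = 1075 - 485 = 590 and Qs = 2·485 - 545 = 425.
Only 425 units reach the market. On the demand curve, the marginal buyer's willingness to pay at Q = 425 is (1075 - 425) = 650.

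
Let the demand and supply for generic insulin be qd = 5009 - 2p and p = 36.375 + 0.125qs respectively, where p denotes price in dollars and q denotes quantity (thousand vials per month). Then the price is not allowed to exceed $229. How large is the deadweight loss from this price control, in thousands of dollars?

Rearranging supply gives qs = 8p - 291. In a free market, 5009 - 2p = 8p - 291 gives the equilibrium p* = 530, q* = 3949.
The ceiling of 229 is below the equilibrium price 530, so it binds.
At p = 229: qd = 5009 - 2·229 = 4551 and qs = 8·229 - 291 = 1541.
Quantity traded falls to 1541. At q = 1541 the demand price is (5009 - 1541)/2 = 1734 and the supply price is (291 + 1541)/8 = 229.
Deadweight loss = ½ · (1734 - 229) · (3949 - 1541) = ½ · 1505 · 2408 = 1812020.

1812020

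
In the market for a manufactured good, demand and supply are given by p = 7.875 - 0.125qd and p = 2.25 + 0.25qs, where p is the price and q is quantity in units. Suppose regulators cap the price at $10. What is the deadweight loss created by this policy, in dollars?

Rearranging demand gives qd = 63 - 8p; rearranging supply gives qs = 4p - 9. Without the control the market clears where 63 - 8p = 4p - 9, i.e. p* = 6 and q* = 15.
Since 10 is above p* = 6, the ceiling does not bind and the free-market outcome prevails.
Since the control does not bind, no trades are prevented and deadweight loss is zero.

0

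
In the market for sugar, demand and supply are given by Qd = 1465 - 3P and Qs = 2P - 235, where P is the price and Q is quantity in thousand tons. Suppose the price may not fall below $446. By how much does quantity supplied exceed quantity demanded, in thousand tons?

530

In a free market, 1465 - 3P = 2P - 235 gives the equilibrium P* = 340, Q* = 445.
Because the floor (446) lies above the market-clearing price, it is binding.
At P = 446: Qd = 1465 - 3·446 = 127 and Qs = 2·446 - 235 = 657.
Surplus = Qs - Qd = 657 - 127 = 530.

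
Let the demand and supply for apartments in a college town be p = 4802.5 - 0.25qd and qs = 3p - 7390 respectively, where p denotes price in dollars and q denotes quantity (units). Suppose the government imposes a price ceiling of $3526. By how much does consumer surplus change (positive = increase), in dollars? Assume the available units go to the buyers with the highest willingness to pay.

Rearranging demand gives qd = 19210 - 4p. Setting quantity demanded equal to quantity supplied, 19210 - 4p = 3p - 7390, gives p* = 3800 and q* = 4010.
Since 3526 < 3800, the ceiling is binding.
At p = 3526: qd = 19210 - 4·3526 = 5106 and qs = 3·3526 - 7390 = 3188.
Consumer surplus without the control is ½ · (4802.5 - 3800) · 4010 = 2010012.5.
With the ceiling, 3188 units are sold at 3526 (assume they go to the highest-value buyers). The demand price at q = 3188 is 4005.5, so CS = ½ · [(4802.5 - 3526) + (4005.5 - 3526)] · 3188 = 2799064.
Change in consumer surplus = 2799064 - 2010012.5 = 789051.5.

789051.5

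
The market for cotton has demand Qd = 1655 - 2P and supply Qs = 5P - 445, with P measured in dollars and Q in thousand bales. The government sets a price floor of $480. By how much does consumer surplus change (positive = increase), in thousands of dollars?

In a free market, 1655 - 2P = 5P - 445 gives the equilibrium P* = 300, Q* = 1055.
The floor of 480 is above the equilibrium price 300, so it binds.
At P = 480: Qd = 1655 - 2·480 = 695 and Qs = 5·480 - 445 = 1955.
Consumer surplus without the control is ½ · (827.5 - 300) · 1055 = 278256.25.
With the floor, consumers buy 695 units at 480, so CS = ½ · (827.5 - 480) · 695 = 120756.25.
Change in consumer surplus = 120756.25 - 278256.25 = -157500.

-157500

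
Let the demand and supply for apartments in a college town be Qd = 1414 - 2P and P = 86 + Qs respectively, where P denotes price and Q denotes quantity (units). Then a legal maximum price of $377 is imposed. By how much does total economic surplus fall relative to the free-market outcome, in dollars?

11346.75

Rearranging supply gives Qs = P - 86. Without the control the market clears where 1414 - 2P = P - 86, i.e. P* = 500 and Q* = 414.
Since 377 < 500, the ceiling is binding.
At P = 377: Qd = 1414 - 2·377 = 660 and Qs = 377 - 86 = 291.
Quantity traded falls to 291. At Q = 291 the demand price is (1414 - 291)/2 = 561.5 and the supply price is 86 + 291 = 377.
Deadweight loss = ½ · (561.5 - 377) · (414 - 291) = ½ · 184.5 · 123 = 11346.75.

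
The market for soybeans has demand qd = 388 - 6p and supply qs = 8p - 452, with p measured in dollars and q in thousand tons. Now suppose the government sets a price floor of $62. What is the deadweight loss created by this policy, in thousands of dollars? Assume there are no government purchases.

21

In a free market, 388 - 6p = 8p - 452 gives the equilibrium p* = 60, q* = 28.
The floor of 62 is above the equilibrium price 60, so it binds.
At p = 62: qd = 388 - 6·62 = 16 and qs = 8·62 - 452 = 44.
Quantity traded falls to 16. At q = 16 the demand price is (388 - 16)/6 = 62 and the supply price is (452 + 16)/8 = 58.5.
Deadweight loss = ½ · (62 - 58.5) · (28 - 16) = ½ · 3.5 · 12 = 21.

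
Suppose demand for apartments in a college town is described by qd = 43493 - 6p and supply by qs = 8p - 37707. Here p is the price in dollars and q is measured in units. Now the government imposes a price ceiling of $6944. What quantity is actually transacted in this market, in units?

8693

Equilibrium: 43493 - 6p = 8p - 37707, so 81200 = 14p and p* = 5800, q* = 8693.
The ceiling of 6944 is above the equilibrium price 5800, so it is not binding; the market clears at p* = 5800, q* = 8693.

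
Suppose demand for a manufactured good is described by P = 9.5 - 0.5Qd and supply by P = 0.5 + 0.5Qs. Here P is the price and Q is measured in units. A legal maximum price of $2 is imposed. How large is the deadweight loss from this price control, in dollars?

Rearranging demand gives Qd = 19 - 2P; rearranging supply gives Qs = 2P - 1. Equilibrium: 19 - 2P = 2P - 1, so 20 = 4P and P* = 5, Q* = 9.
The ceiling of 2 is below the equilibrium price 5, so it binds.
At P = 2: Qd = 19 - 2·2 = 15 and Qs = 2·2 - 1 = 3.
Quantity traded falls to 3. At Q = 3 the demand price is (19 - 3)/2 = 8 and the supply price is (1 + 3)/2 = 2.
Deadweight loss = ½ · (8 - 2) · (9 - 3) = ½ · 6 · 6 = 18.

18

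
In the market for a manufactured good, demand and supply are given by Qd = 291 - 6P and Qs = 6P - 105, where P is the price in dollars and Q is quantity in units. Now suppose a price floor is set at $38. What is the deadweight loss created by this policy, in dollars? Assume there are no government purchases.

150

Without the control the market clears where 291 - 6P = 6P - 105, i.e. P* = 33 and Q* = 93.
Since 38 > 33, the floor is binding.
At P = 38: Qd = 291 - 6·38 = 63 and Qs = 6·38 - 105 = 123.
Quantity traded falls to 63. At Q = 63 the demand price is (291 - 63)/6 = 38 and the supply price is (105 + 63)/6 = 28.
Deadweight loss = ½ · (38 - 28) · (93 - 63) = ½ · 10 · 30 = 150.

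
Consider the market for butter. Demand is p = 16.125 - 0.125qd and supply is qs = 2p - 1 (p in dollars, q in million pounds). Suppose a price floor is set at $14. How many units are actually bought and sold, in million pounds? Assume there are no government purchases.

17

Rearranging demand gives qd = 129 - 8p. Without the control the market clears where 129 - 8p = 2p - 1, i.e. p* = 13 and q* = 25.
The floor of 14 is above the equilibrium price 13, so it binds.
At p = 14: qd = 129 - 8·14 = 17 and qs = 2·14 - 1 = 27.
The quantity actually transacted is the short side, demand: 17.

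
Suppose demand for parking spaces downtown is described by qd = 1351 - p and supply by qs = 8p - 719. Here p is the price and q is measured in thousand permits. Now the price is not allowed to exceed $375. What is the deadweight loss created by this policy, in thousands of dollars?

Setting quantity demanded equal to quantity supplied, 1351 - p = 8p - 719, gives p* = 230 and q* = 1121.
The ceiling of 375 is above the equilibrium price 230, so it is not binding; the market clears at p* = 230, q* = 1121.
Since the control does not bind, no trades are prevented and deadweight loss is zero.

0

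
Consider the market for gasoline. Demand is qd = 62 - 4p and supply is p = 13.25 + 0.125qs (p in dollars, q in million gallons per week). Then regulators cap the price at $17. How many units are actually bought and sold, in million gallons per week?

6

Rearranging supply gives qs = 8p - 106. Equilibrium: 62 - 4p = 8p - 106, so 168 = 12p and p* = 14, q* = 6.
The ceiling of 17 is above the equilibrium price 14, so it is not binding; the market clears at p* = 14, q* = 6.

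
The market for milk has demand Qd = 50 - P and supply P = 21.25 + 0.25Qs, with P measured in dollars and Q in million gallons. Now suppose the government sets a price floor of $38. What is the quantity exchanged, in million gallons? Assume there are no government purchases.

Rearranging supply gives Qs = 4P - 85. Equilibrium: 50 - P = 4P - 85, so 135 = 5P and P* = 27, Q* = 23.
Because the floor (38) lies above the market-clearing price, it is binding.
At P = 38: Qd = 50 - 38 = 12 and Qs = 4·38 - 85 = 67.
The quantity actually transacted is the short side, demand: 12.

12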